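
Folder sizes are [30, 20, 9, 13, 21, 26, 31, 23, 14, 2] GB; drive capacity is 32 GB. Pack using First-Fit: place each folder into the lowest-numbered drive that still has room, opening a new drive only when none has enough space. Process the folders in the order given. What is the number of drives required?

7 drives

drive 1: place 30 GB, 2 GB left
drive 2: place 20 GB, 12 GB left
drive 2: place 9 GB, 3 GB left
drive 3: place 13 GB, 19 GB left
drive 4: place 21 GB, 11 GB left
drive 5: place 26 GB, 6 GB left
drive 6: place 31 GB, 1 GB left
drive 7: place 23 GB, 9 GB left
drive 3: place 14 GB, 5 GB left
drive 1: place 2 GB, 0 GB left
Final drives: [30,2] [20,9] [13,14] [21] [26] [31] [23].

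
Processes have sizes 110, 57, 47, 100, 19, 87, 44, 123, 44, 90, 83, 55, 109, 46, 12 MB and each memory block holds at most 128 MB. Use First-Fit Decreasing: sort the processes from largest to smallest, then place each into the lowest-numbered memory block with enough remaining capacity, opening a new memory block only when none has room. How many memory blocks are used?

10 memory blocks

Sorted descending: 123, 110, 109, 100, 90, 87, 83, 57, 55, 47, 46, 44, 44, 19, 12.
Put 123 MB in memory block 1; 5 MB remain.
Put 110 MB in memory block 2; 18 MB remain.
Put 109 MB in memory block 3; 19 MB remain.
Put 100 MB in memory block 4; 28 MB remain.
Put 90 MB in memory block 5; 38 MB remain.
Put 87 MB in memory block 6; 41 MB remain.
Put 83 MB in memory block 7; 45 MB remain.
Put 57 MB in memory block 8; 71 MB remain.
Put 55 MB in memory block 8; 16 MB remain.
Put 47 MB in memory block 9; 81 MB remain.
Put 46 MB in memory block 9; 35 MB remain.
Put 44 MB in memory block 7; 1 MB remain.
Put 44 MB in memory block 10; 84 MB remain.
Put 19 MB in memory block 3; 0 MB remain.
Put 12 MB in memory block 2; 6 MB remain.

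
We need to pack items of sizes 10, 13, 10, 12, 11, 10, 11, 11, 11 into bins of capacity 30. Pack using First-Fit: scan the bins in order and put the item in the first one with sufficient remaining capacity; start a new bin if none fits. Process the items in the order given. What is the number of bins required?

10 → bin 1 (remaining 20)
13 → bin 1 (remaining 7)
10 → bin 2 (remaining 20)
12 → bin 2 (remaining 8)
11 → bin 3 (remaining 19)
10 → bin 3 (remaining 9)
11 → bin 4 (remaining 19)
11 → bin 4 (remaining 8)
11 → bin 5 (remaining 19)
Final bins: [10,13] [10,12] [11,10] [11,11] [11].

5 bins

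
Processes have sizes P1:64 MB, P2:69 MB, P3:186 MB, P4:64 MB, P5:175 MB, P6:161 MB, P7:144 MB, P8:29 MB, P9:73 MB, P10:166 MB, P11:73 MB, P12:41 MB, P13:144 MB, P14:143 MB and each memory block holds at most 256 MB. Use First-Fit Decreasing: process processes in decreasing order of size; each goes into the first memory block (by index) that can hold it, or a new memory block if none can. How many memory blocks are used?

Sorted descending: 186, 175, 166, 161, 144, 144, 143, 73, 73, 69, 64, 64, 41, 29.
186 MB → memory block 1 (remaining 70 MB)
175 MB → memory block 2 (remaining 81 MB)
166 MB → memory block 3 (remaining 90 MB)
161 MB → memory block 4 (remaining 95 MB)
144 MB → memory block 5 (remaining 112 MB)
144 MB → memory block 6 (remaining 112 MB)
143 MB → memory block 7 (remaining 113 MB)
73 MB → memory block 2 (remaining 8 MB)
73 MB → memory block 3 (remaining 17 MB)
69 MB → memory block 1 (remaining 1 MB)
64 MB → memory block 4 (remaining 31 MB)
64 MB → memory block 5 (remaining 48 MB)
41 MB → memory block 5 (remaining 7 MB)
29 MB → memory block 4 (remaining 2 MB)

7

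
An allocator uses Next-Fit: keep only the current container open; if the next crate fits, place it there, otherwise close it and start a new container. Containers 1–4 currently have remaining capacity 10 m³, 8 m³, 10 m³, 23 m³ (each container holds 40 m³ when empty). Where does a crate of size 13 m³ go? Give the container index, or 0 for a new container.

4

Next-Fit only looks at container 4, which has 23 m³ free.
13 m³ fits there.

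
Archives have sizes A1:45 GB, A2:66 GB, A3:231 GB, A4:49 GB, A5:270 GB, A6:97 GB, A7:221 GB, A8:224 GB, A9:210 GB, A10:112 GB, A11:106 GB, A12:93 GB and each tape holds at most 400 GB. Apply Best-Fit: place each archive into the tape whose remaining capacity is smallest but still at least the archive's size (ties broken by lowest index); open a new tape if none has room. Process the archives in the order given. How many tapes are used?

Put A1 (45 GB) in tape 1; 355 GB remain.
Put A2 (66 GB) in tape 1; 289 GB remain.
Put A3 (231 GB) in tape 1; 58 GB remain.
Put A4 (49 GB) in tape 1; 9 GB remain.
Put A5 (270 GB) in tape 2; 130 GB remain.
Put A6 (97 GB) in tape 2; 33 GB remain.
Put A7 (221 GB) in tape 3; 179 GB remain.
Put A8 (224 GB) in tape 4; 176 GB remain.
Put A9 (210 GB) in tape 5; 190 GB remain.
Put A10 (112 GB) in tape 4; 64 GB remain.
Put A11 (106 GB) in tape 3; 73 GB remain.
Put A12 (93 GB) in tape 5; 97 GB remain.
Final tapes: [45,66,231,49] [270,97] [221,106] [224,112] [210,93].

5 tapes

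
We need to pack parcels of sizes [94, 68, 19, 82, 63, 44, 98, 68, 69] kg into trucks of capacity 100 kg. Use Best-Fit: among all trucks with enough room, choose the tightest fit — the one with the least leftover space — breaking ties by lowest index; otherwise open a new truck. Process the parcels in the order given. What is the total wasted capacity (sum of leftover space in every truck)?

195

94 kg → truck 1 (remaining 6 kg)
68 kg → truck 2 (remaining 32 kg)
19 kg → truck 2 (remaining 13 kg)
82 kg → truck 3 (remaining 18 kg)
63 kg → truck 4 (remaining 37 kg)
44 kg → truck 5 (remaining 56 kg)
98 kg → truck 6 (remaining 2 kg)
68 kg → truck 7 (remaining 32 kg)
69 kg → truck 8 (remaining 31 kg)
8 trucks × 100 kg = 800 kg; used 605 kg; unused 195 kg.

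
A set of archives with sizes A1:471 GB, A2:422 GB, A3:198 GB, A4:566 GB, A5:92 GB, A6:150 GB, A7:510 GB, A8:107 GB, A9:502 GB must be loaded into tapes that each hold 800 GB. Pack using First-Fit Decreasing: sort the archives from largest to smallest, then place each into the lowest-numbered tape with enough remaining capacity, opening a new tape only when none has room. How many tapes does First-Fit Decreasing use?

5

Sorted descending: 566, 510, 502, 471, 422, 198, 150, 107, 92.
tape 1: place 566 GB, 234 GB left
tape 2: place 510 GB, 290 GB left
tape 3: place 502 GB, 298 GB left
tape 4: place 471 GB, 329 GB left
tape 5: place 422 GB, 378 GB left
tape 1: place 198 GB, 36 GB left
tape 2: place 150 GB, 140 GB left
tape 2: place 107 GB, 33 GB left
tape 3: place 92 GB, 206 GB left
Final tapes: [566,198] [510,150,107] [502,92] [471] [422].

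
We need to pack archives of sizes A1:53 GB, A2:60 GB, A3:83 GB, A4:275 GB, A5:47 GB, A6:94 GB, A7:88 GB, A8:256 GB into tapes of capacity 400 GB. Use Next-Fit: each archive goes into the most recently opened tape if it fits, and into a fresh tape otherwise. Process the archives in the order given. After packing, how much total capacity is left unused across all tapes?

644

A1 (53 GB) → tape 1 (remaining 347 GB)
A2 (60 GB) → tape 1 (remaining 287 GB)
A3 (83 GB) → tape 1 (remaining 204 GB)
A4 (275 GB) → tape 2 (remaining 125 GB)
A5 (47 GB) → tape 2 (remaining 78 GB)
A6 (94 GB) → tape 3 (remaining 306 GB)
A7 (88 GB) → tape 3 (remaining 218 GB)
A8 (256 GB) → tape 4 (remaining 144 GB)
4 tapes × 400 GB = 1600 GB; used 956 GB; unused 644 GB.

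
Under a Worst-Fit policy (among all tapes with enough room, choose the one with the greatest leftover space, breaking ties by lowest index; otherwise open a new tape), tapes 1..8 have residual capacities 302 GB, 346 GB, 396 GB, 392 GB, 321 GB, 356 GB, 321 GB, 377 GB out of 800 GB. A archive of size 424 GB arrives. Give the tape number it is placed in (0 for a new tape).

No tape has ≥ 424 GB free, so a new tape is opened.

0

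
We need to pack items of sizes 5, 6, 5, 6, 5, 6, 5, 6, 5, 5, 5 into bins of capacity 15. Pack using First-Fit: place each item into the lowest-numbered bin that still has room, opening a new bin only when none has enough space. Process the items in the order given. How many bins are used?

5

bin 1: place 5, 10 left
bin 1: place 6, 4 left
bin 2: place 5, 10 left
bin 2: place 6, 4 left
bin 3: place 5, 10 left
bin 3: place 6, 4 left
bin 4: place 5, 10 left
bin 4: place 6, 4 left
bin 5: place 5, 10 left
bin 5: place 5, 5 left
bin 5: place 5, 0 left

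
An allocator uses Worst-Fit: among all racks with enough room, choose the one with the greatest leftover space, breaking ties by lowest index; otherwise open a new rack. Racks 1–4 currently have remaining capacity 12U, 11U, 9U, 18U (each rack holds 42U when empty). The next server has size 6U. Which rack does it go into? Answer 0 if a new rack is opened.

Racks with room: rack 1 (12U), rack 2 (11U), rack 3 (9U), rack 4 (18U).
Most room is rack 4 with 18U free.

4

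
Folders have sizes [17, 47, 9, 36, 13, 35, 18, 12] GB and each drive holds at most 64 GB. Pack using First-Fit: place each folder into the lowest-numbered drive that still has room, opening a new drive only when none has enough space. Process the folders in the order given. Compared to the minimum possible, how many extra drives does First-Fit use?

1

First-Fit: [17,47] [9,36,13] [35,18] [12] → 4 drives.
Total size 187 GB; any packing needs at least ⌈187/64⌉ = 3 drives.
An optimal packing achieves that bound: [47,17] [36,18,9] [35,13,12] → 3 drives.
Excess: 4 − 3 = 1.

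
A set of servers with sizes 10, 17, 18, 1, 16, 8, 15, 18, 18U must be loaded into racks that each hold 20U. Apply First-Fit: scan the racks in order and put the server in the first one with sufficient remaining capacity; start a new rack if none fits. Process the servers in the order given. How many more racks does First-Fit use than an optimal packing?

First-Fit: [10,1,8] [17] [18] [16] [15] [18] [18] → 7 racks.
Total size 121U; any packing needs at least ⌈121/20⌉ = 7 racks.
So 7 is already optimal.

0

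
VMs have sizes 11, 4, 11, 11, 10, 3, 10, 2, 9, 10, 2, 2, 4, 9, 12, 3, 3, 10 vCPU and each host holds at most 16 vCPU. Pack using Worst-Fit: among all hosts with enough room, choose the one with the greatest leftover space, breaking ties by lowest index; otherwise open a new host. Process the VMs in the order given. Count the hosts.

Put 11 vCPU in host 1; 5 vCPU remain.
Put 4 vCPU in host 1; 1 vCPU remain.
Put 11 vCPU in host 2; 5 vCPU remain.
Put 11 vCPU in host 3; 5 vCPU remain.
Put 10 vCPU in host 4; 6 vCPU remain.
Put 3 vCPU in host 4; 3 vCPU remain.
Put 10 vCPU in host 5; 6 vCPU remain.
Put 2 vCPU in host 5; 4 vCPU remain.
Put 9 vCPU in host 6; 7 vCPU remain.
Put 10 vCPU in host 7; 6 vCPU remain.
Put 2 vCPU in host 6; 5 vCPU remain.
Put 2 vCPU in host 7; 4 vCPU remain.
Put 4 vCPU in host 2; 1 vCPU remain.
Put 9 vCPU in host 8; 7 vCPU remain.
Put 12 vCPU in host 9; 4 vCPU remain.
Put 3 vCPU in host 8; 4 vCPU remain.
Put 3 vCPU in host 3; 2 vCPU remain.
Put 10 vCPU in host 10; 6 vCPU remain.
Final hosts: [11,4] [11,4] [11,3] [10,3] [10,2] [9,2] [10,2] [9,3] [12] [10].

10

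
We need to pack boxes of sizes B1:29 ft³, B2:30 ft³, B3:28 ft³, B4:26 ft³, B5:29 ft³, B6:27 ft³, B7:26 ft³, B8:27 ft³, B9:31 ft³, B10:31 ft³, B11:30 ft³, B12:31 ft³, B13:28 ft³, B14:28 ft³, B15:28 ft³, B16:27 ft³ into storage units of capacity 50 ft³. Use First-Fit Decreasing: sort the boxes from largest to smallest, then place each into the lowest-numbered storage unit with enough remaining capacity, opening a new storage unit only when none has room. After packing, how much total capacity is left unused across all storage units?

Sorted descending: 31, 31, 31, 30, 30, 29, 29, 28, 28, 28, 28, 27, 27, 27, 26, 26.
31 ft³ → storage unit 1 (remaining 19 ft³)
31 ft³ → storage unit 2 (remaining 19 ft³)
31 ft³ → storage unit 3 (remaining 19 ft³)
30 ft³ → storage unit 4 (remaining 20 ft³)
30 ft³ → storage unit 5 (remaining 20 ft³)
29 ft³ → storage unit 6 (remaining 21 ft³)
29 ft³ → storage unit 7 (remaining 21 ft³)
28 ft³ → storage unit 8 (remaining 22 ft³)
28 ft³ → storage unit 9 (remaining 22 ft³)
28 ft³ → storage unit 10 (remaining 22 ft³)
28 ft³ → storage unit 11 (remaining 22 ft³)
27 ft³ → storage unit 12 (remaining 23 ft³)
27 ft³ → storage unit 13 (remaining 23 ft³)
27 ft³ → storage unit 14 (remaining 23 ft³)
26 ft³ → storage unit 15 (remaining 24 ft³)
26 ft³ → storage unit 16 (remaining 24 ft³)
16 storage units × 50 ft³ = 800 ft³; used 456 ft³; unused 344 ft³.

344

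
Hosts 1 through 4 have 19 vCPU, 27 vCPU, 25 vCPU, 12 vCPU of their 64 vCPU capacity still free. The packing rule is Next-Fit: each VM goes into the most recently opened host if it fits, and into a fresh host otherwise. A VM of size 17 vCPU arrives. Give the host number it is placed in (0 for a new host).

Next-Fit only looks at host 4, which has 12 vCPU free.
17 vCPU does not fit, so a new host is opened.

0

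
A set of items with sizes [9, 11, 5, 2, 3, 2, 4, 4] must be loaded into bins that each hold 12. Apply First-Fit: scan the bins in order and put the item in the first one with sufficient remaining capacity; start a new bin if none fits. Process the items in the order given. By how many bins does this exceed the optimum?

First-Fit: [9,2] [11] [5,3,2] [4,4] → 4 bins.
Total size 40; any packing needs at least ⌈40/12⌉ = 4 bins.
So 4 is already optimal.

0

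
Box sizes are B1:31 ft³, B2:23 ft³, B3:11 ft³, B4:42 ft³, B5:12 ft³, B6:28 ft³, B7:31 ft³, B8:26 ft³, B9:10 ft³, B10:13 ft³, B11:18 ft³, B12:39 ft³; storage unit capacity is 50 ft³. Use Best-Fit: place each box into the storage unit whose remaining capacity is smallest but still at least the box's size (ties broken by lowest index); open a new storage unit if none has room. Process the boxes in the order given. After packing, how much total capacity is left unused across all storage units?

66

storage unit 1: place B1 (31 ft³), 19 ft³ left
storage unit 2: place B2 (23 ft³), 27 ft³ left
storage unit 1: place B3 (11 ft³), 8 ft³ left
storage unit 3: place B4 (42 ft³), 8 ft³ left
storage unit 2: place B5 (12 ft³), 15 ft³ left
storage unit 4: place B6 (28 ft³), 22 ft³ left
storage unit 5: place B7 (31 ft³), 19 ft³ left
storage unit 6: place B8 (26 ft³), 24 ft³ left
storage unit 2: place B9 (10 ft³), 5 ft³ left
storage unit 5: place B10 (13 ft³), 6 ft³ left
storage unit 4: place B11 (18 ft³), 4 ft³ left
storage unit 7: place B12 (39 ft³), 11 ft³ left
7 storage units × 50 ft³ = 350 ft³; used 284 ft³; unused 66 ft³.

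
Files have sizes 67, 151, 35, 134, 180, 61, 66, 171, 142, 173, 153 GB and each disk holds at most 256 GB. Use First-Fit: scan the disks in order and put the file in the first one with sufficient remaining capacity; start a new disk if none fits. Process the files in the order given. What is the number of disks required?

7 disks

67 GB → disk 1 (remaining 189 GB)
151 GB → disk 1 (remaining 38 GB)
35 GB → disk 1 (remaining 3 GB)
134 GB → disk 2 (remaining 122 GB)
180 GB → disk 3 (remaining 76 GB)
61 GB → disk 2 (remaining 61 GB)
66 GB → disk 3 (remaining 10 GB)
171 GB → disk 4 (remaining 85 GB)
142 GB → disk 5 (remaining 114 GB)
173 GB → disk 6 (remaining 83 GB)
153 GB → disk 7 (remaining 103 GB)
Final disks: [67,151,35] [134,61] [180,66] [171] [142] [173] [153].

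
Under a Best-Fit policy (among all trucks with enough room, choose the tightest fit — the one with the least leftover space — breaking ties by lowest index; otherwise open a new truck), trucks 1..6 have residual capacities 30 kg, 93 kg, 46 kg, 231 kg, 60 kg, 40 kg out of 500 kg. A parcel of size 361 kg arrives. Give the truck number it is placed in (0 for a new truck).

No truck has ≥ 361 kg free, so a new truck is opened.

0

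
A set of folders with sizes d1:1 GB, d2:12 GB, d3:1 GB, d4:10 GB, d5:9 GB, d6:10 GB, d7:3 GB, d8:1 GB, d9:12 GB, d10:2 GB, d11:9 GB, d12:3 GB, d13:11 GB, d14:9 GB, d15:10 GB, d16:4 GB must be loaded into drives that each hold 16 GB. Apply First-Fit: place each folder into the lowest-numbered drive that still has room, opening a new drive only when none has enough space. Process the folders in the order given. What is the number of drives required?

9 drives

drive 1: place d1 (1 GB), 15 GB left
drive 1: place d2 (12 GB), 3 GB left
drive 1: place d3 (1 GB), 2 GB left
drive 2: place d4 (10 GB), 6 GB left
drive 3: place d5 (9 GB), 7 GB left
drive 4: place d6 (10 GB), 6 GB left
drive 2: place d7 (3 GB), 3 GB left
drive 1: place d8 (1 GB), 1 GB left
drive 5: place d9 (12 GB), 4 GB left
drive 2: place d10 (2 GB), 1 GB left
drive 6: place d11 (9 GB), 7 GB left
drive 3: place d12 (3 GB), 4 GB left
drive 7: place d13 (11 GB), 5 GB left
drive 8: place d14 (9 GB), 7 GB left
drive 9: place d15 (10 GB), 6 GB left
drive 3: place d16 (4 GB), 0 GB left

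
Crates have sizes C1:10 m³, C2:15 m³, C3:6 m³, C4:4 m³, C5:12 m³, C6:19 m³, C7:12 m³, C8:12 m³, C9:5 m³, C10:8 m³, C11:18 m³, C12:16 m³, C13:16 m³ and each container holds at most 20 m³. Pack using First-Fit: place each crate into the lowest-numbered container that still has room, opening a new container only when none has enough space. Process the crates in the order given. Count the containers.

C1 (10 m³) → container 1 (remaining 10 m³)
C2 (15 m³) → container 2 (remaining 5 m³)
C3 (6 m³) → container 1 (remaining 4 m³)
C4 (4 m³) → container 1 (remaining 0 m³)
C5 (12 m³) → container 3 (remaining 8 m³)
C6 (19 m³) → container 4 (remaining 1 m³)
C7 (12 m³) → container 5 (remaining 8 m³)
C8 (12 m³) → container 6 (remaining 8 m³)
C9 (5 m³) → container 2 (remaining 0 m³)
C10 (8 m³) → container 3 (remaining 0 m³)
C11 (18 m³) → container 7 (remaining 2 m³)
C12 (16 m³) → container 8 (remaining 4 m³)
C13 (16 m³) → container 9 (remaining 4 m³)
Final containers: [10,6,4] [15,5] [12,8] [19] [12] [12] [18] [16] [16].

9 containers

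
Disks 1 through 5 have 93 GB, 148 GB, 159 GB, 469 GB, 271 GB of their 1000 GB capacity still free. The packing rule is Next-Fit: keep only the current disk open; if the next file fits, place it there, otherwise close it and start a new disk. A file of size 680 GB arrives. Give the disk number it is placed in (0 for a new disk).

0

Next-Fit only looks at disk 5, which has 271 GB free.
680 GB does not fit, so a new disk is opened.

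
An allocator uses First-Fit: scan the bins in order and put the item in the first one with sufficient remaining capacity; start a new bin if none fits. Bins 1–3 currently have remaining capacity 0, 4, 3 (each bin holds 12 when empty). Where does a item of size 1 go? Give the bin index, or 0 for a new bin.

2

Bins with room: bin 2 (4), bin 3 (3).
The first with room is bin 2.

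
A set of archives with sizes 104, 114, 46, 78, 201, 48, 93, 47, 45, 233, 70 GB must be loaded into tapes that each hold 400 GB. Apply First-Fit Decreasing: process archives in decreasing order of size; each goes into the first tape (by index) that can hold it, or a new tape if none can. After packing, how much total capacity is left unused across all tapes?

121

Sorted descending: 233, 201, 114, 104, 93, 78, 70, 48, 47, 46, 45.
tape 1: place 233 GB, 167 GB left
tape 2: place 201 GB, 199 GB left
tape 1: place 114 GB, 53 GB left
tape 2: place 104 GB, 95 GB left
tape 2: place 93 GB, 2 GB left
tape 3: place 78 GB, 322 GB left
tape 3: place 70 GB, 252 GB left
tape 1: place 48 GB, 5 GB left
tape 3: place 47 GB, 205 GB left
tape 3: place 46 GB, 159 GB left
tape 3: place 45 GB, 114 GB left
3 tapes × 400 GB = 1200 GB; used 1079 GB; unused 121 GB.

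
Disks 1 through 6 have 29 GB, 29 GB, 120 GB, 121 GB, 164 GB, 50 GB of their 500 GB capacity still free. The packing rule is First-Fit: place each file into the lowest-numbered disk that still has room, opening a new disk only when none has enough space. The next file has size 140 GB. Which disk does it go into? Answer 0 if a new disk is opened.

Disks with room: disk 5 (164 GB).
The first with room is disk 5.

5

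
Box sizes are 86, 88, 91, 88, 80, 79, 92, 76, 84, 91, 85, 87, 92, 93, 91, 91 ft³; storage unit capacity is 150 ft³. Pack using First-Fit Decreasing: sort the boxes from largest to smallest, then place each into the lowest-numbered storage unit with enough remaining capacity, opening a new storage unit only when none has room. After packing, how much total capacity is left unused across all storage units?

1006

Sorted descending: 93, 92, 92, 91, 91, 91, 91, 88, 88, 87, 86, 85, 84, 80, 79, 76.
Put 93 ft³ in storage unit 1; 57 ft³ remain.
Put 92 ft³ in storage unit 2; 58 ft³ remain.
Put 92 ft³ in storage unit 3; 58 ft³ remain.
Put 91 ft³ in storage unit 4; 59 ft³ remain.
Put 91 ft³ in storage unit 5; 59 ft³ remain.
Put 91 ft³ in storage unit 6; 59 ft³ remain.
Put 91 ft³ in storage unit 7; 59 ft³ remain.
Put 88 ft³ in storage unit 8; 62 ft³ remain.
Put 88 ft³ in storage unit 9; 62 ft³ remain.
Put 87 ft³ in storage unit 10; 63 ft³ remain.
Put 86 ft³ in storage unit 11; 64 ft³ remain.
Put 85 ft³ in storage unit 12; 65 ft³ remain.
Put 84 ft³ in storage unit 13; 66 ft³ remain.
Put 80 ft³ in storage unit 14; 70 ft³ remain.
Put 79 ft³ in storage unit 15; 71 ft³ remain.
Put 76 ft³ in storage unit 16; 74 ft³ remain.
16 storage units × 150 ft³ = 2400 ft³; used 1394 ft³; unused 1006 ft³.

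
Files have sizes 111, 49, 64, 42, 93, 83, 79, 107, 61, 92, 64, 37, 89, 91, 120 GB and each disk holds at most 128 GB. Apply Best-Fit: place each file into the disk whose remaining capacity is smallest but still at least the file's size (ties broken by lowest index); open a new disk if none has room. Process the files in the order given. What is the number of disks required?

11 disks

disk 1: place 111 GB, 17 GB left
disk 2: place 49 GB, 79 GB left
disk 2: place 64 GB, 15 GB left
disk 3: place 42 GB, 86 GB left
disk 4: place 93 GB, 35 GB left
disk 3: place 83 GB, 3 GB left
disk 5: place 79 GB, 49 GB left
disk 6: place 107 GB, 21 GB left
disk 7: place 61 GB, 67 GB left
disk 8: place 92 GB, 36 GB left
disk 7: place 64 GB, 3 GB left
disk 5: place 37 GB, 12 GB left
disk 9: place 89 GB, 39 GB left
disk 10: place 91 GB, 37 GB left
disk 11: place 120 GB, 8 GB left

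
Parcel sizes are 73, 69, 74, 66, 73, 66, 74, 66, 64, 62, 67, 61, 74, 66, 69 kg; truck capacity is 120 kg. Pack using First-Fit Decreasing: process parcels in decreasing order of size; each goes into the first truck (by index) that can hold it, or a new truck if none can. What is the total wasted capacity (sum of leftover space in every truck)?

776

Sorted descending: 74, 74, 74, 73, 73, 69, 69, 67, 66, 66, 66, 66, 64, 62, 61.
Put 74 kg in truck 1; 46 kg remain.
Put 74 kg in truck 2; 46 kg remain.
Put 74 kg in truck 3; 46 kg remain.
Put 73 kg in truck 4; 47 kg remain.
Put 73 kg in truck 5; 47 kg remain.
Put 69 kg in truck 6; 51 kg remain.
Put 69 kg in truck 7; 51 kg remain.
Put 67 kg in truck 8; 53 kg remain.
Put 66 kg in truck 9; 54 kg remain.
Put 66 kg in truck 10; 54 kg remain.
Put 66 kg in truck 11; 54 kg remain.
Put 66 kg in truck 12; 54 kg remain.
Put 64 kg in truck 13; 56 kg remain.
Put 62 kg in truck 14; 58 kg remain.
Put 61 kg in truck 15; 59 kg remain.
15 trucks × 120 kg = 1800 kg; used 1024 kg; unused 776 kg.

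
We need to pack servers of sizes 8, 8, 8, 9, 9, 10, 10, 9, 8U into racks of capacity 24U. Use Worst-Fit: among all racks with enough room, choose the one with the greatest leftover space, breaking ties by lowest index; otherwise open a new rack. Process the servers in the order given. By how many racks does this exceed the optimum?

Worst-Fit: [8,8,8] [9,9] [10,10] [9,8] → 4 racks.
Total size 79U; any packing needs at least ⌈79/24⌉ = 4 racks.
So 4 is already optimal.

0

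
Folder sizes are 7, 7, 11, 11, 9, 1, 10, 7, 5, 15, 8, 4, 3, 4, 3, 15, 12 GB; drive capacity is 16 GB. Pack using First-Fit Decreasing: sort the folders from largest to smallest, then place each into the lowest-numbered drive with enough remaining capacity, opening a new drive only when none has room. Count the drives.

Sorted descending: 15, 15, 12, 11, 11, 10, 9, 8, 7, 7, 7, 5, 4, 4, 3, 3, 1.
15 GB → drive 1 (remaining 1 GB)
15 GB → drive 2 (remaining 1 GB)
12 GB → drive 3 (remaining 4 GB)
11 GB → drive 4 (remaining 5 GB)
11 GB → drive 5 (remaining 5 GB)
10 GB → drive 6 (remaining 6 GB)
9 GB → drive 7 (remaining 7 GB)
8 GB → drive 8 (remaining 8 GB)
7 GB → drive 7 (remaining 0 GB)
7 GB → drive 8 (remaining 1 GB)
7 GB → drive 9 (remaining 9 GB)
5 GB → drive 4 (remaining 0 GB)
4 GB → drive 3 (remaining 0 GB)
4 GB → drive 5 (remaining 1 GB)
3 GB → drive 6 (remaining 3 GB)
3 GB → drive 6 (remaining 0 GB)
1 GB → drive 1 (remaining 0 GB)
Final drives: [15,1] [15] [12,4] [11,5] [11,4] [10,3,3] [9,7] [8,7] [7].

9 drives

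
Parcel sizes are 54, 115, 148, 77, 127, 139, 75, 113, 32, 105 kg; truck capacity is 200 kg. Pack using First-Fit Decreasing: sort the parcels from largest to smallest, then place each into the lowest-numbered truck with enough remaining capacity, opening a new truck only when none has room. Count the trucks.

6 trucks

Sorted descending: 148, 139, 127, 115, 113, 105, 77, 75, 54, 32.
148 kg → truck 1 (remaining 52 kg)
139 kg → truck 2 (remaining 61 kg)
127 kg → truck 3 (remaining 73 kg)
115 kg → truck 4 (remaining 85 kg)
113 kg → truck 5 (remaining 87 kg)
105 kg → truck 6 (remaining 95 kg)
77 kg → truck 4 (remaining 8 kg)
75 kg → truck 5 (remaining 12 kg)
54 kg → truck 2 (remaining 7 kg)
32 kg → truck 1 (remaining 20 kg)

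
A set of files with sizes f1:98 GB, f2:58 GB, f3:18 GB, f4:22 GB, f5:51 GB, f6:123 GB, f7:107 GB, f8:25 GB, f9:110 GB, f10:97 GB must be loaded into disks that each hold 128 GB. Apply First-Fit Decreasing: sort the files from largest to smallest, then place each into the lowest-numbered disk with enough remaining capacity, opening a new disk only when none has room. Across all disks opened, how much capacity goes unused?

Sorted descending: 123, 110, 107, 98, 97, 58, 51, 25, 22, 18.
Put 123 GB in disk 1; 5 GB remain.
Put 110 GB in disk 2; 18 GB remain.
Put 107 GB in disk 3; 21 GB remain.
Put 98 GB in disk 4; 30 GB remain.
Put 97 GB in disk 5; 31 GB remain.
Put 58 GB in disk 6; 70 GB remain.
Put 51 GB in disk 6; 19 GB remain.
Put 25 GB in disk 4; 5 GB remain.
Put 22 GB in disk 5; 9 GB remain.
Put 18 GB in disk 2; 0 GB remain.
6 disks × 128 GB = 768 GB; used 709 GB; unused 59 GB.

59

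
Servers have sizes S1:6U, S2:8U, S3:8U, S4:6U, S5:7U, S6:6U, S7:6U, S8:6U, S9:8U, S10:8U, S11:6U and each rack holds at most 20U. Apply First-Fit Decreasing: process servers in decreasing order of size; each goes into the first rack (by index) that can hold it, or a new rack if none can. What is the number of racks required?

Sorted descending: 8, 8, 8, 8, 7, 6, 6, 6, 6, 6, 6.
Put 8U in rack 1; 12U remain.
Put 8U in rack 1; 4U remain.
Put 8U in rack 2; 12U remain.
Put 8U in rack 2; 4U remain.
Put 7U in rack 3; 13U remain.
Put 6U in rack 3; 7U remain.
Put 6U in rack 3; 1U remain.
Put 6U in rack 4; 14U remain.
Put 6U in rack 4; 8U remain.
Put 6U in rack 4; 2U remain.
Put 6U in rack 5; 14U remain.

5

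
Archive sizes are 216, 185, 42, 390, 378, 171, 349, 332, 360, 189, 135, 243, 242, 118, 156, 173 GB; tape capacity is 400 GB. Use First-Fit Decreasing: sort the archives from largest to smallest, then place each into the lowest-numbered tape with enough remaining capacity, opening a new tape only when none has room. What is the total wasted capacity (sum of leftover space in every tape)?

321

Sorted descending: 390, 378, 360, 349, 332, 243, 242, 216, 189, 185, 173, 171, 156, 135, 118, 42.
Put 390 GB in tape 1; 10 GB remain.
Put 378 GB in tape 2; 22 GB remain.
Put 360 GB in tape 3; 40 GB remain.
Put 349 GB in tape 4; 51 GB remain.
Put 332 GB in tape 5; 68 GB remain.
Put 243 GB in tape 6; 157 GB remain.
Put 242 GB in tape 7; 158 GB remain.
Put 216 GB in tape 8; 184 GB remain.
Put 189 GB in tape 9; 211 GB remain.
Put 185 GB in tape 9; 26 GB remain.
Put 173 GB in tape 8; 11 GB remain.
Put 171 GB in tape 10; 229 GB remain.
Put 156 GB in tape 6; 1 GB remain.
Put 135 GB in tape 7; 23 GB remain.
Put 118 GB in tape 10; 111 GB remain.
Put 42 GB in tape 4; 9 GB remain.
10 tapes × 400 GB = 4000 GB; used 3679 GB; unused 321 GB.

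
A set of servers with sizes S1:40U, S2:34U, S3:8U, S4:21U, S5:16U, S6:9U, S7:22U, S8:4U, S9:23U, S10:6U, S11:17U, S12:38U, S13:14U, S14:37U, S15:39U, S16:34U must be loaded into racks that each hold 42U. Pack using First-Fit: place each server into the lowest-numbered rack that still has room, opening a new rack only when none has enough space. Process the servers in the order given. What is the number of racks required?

Put S1 (40U) in rack 1; 2U remain.
Put S2 (34U) in rack 2; 8U remain.
Put S3 (8U) in rack 2; 0U remain.
Put S4 (21U) in rack 3; 21U remain.
Put S5 (16U) in rack 3; 5U remain.
Put S6 (9U) in rack 4; 33U remain.
Put S7 (22U) in rack 4; 11U remain.
Put S8 (4U) in rack 3; 1U remain.
Put S9 (23U) in rack 5; 19U remain.
Put S10 (6U) in rack 4; 5U remain.
Put S11 (17U) in rack 5; 2U remain.
Put S12 (38U) in rack 6; 4U remain.
Put S13 (14U) in rack 7; 28U remain.
Put S14 (37U) in rack 8; 5U remain.
Put S15 (39U) in rack 9; 3U remain.
Put S16 (34U) in rack 10; 8U remain.
Final racks: [40] [34,8] [21,16,4] [9,22,6] [23,17] [38] [14] [37] [39] [34].

10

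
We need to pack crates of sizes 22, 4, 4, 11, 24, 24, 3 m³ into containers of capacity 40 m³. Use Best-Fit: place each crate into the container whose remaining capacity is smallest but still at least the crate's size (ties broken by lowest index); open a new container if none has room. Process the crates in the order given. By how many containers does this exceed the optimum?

Best-Fit: [22,4,4] [11,24,3] [24] → 3 containers.
Total size 92 m³; any packing needs at least ⌈92/40⌉ = 3 containers.
So 3 is already optimal.

0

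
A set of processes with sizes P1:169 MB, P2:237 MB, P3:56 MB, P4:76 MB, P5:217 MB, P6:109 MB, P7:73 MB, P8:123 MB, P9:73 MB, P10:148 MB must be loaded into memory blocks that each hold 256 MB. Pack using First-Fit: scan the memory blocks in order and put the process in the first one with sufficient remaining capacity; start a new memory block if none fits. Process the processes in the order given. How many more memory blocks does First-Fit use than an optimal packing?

First-Fit: [169,56] [237] [76,109] [217] [73,123] [73,148] → 6 memory blocks.
Total size 1281 MB; any packing needs at least ⌈1281/256⌉ = 6 memory blocks.
So 6 is already optimal.

0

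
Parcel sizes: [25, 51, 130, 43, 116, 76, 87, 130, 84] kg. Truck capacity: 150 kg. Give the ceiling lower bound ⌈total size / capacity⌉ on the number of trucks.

5 trucks

Total size = 25 + 51 + 130 + 43 + 116 + 76 + 87 + 130 + 84 = 742 kg.
⌈742 / 150⌉ = 5.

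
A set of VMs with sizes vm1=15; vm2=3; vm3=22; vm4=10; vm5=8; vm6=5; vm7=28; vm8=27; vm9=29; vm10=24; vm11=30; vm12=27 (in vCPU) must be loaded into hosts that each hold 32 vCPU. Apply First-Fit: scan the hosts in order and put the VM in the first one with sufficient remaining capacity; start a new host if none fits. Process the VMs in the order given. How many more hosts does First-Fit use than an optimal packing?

0

First-Fit: [15,3,10] [22,8] [5,27] [28] [29] [24] [30] [27] → 8 hosts.
Total size 228 vCPU; any packing needs at least ⌈228/32⌉ = 8 hosts.
So 8 is already optimal.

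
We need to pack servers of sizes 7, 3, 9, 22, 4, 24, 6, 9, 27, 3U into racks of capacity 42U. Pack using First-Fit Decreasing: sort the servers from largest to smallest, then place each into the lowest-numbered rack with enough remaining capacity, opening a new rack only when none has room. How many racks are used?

3 racks

Sorted descending: 27, 24, 22, 9, 9, 7, 6, 4, 3, 3.
Put 27U in rack 1; 15U remain.
Put 24U in rack 2; 18U remain.
Put 22U in rack 3; 20U remain.
Put 9U in rack 1; 6U remain.
Put 9U in rack 2; 9U remain.
Put 7U in rack 2; 2U remain.
Put 6U in rack 1; 0U remain.
Put 4U in rack 3; 16U remain.
Put 3U in rack 3; 13U remain.
Put 3U in rack 3; 10U remain.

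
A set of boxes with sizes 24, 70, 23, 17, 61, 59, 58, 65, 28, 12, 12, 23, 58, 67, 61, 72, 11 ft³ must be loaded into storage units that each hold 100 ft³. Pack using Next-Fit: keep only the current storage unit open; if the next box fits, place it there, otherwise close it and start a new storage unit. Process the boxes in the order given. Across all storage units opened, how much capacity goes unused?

379

24 ft³ → storage unit 1 (remaining 76 ft³)
70 ft³ → storage unit 1 (remaining 6 ft³)
23 ft³ → storage unit 2 (remaining 77 ft³)
17 ft³ → storage unit 2 (remaining 60 ft³)
61 ft³ → storage unit 3 (remaining 39 ft³)
59 ft³ → storage unit 4 (remaining 41 ft³)
58 ft³ → storage unit 5 (remaining 42 ft³)
65 ft³ → storage unit 6 (remaining 35 ft³)
28 ft³ → storage unit 6 (remaining 7 ft³)
12 ft³ → storage unit 7 (remaining 88 ft³)
12 ft³ → storage unit 7 (remaining 76 ft³)
23 ft³ → storage unit 7 (remaining 53 ft³)
58 ft³ → storage unit 8 (remaining 42 ft³)
67 ft³ → storage unit 9 (remaining 33 ft³)
61 ft³ → storage unit 10 (remaining 39 ft³)
72 ft³ → storage unit 11 (remaining 28 ft³)
11 ft³ → storage unit 11 (remaining 17 ft³)
11 storage units × 100 ft³ = 1100 ft³; used 721 ft³; unused 379 ft³.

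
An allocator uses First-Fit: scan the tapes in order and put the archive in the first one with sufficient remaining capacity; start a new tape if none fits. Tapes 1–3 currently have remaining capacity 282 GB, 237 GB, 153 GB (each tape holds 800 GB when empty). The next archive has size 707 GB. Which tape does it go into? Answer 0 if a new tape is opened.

0

No tape has ≥ 707 GB free, so a new tape is opened.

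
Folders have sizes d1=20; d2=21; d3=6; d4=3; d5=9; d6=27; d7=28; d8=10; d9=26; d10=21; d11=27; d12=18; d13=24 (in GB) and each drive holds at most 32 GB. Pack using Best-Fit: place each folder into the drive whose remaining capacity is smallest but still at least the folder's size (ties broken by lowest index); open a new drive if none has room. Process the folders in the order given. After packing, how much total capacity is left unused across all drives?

48

drive 1: place d1 (20 GB), 12 GB left
drive 2: place d2 (21 GB), 11 GB left
drive 2: place d3 (6 GB), 5 GB left
drive 2: place d4 (3 GB), 2 GB left
drive 1: place d5 (9 GB), 3 GB left
drive 3: place d6 (27 GB), 5 GB left
drive 4: place d7 (28 GB), 4 GB left
drive 5: place d8 (10 GB), 22 GB left
drive 6: place d9 (26 GB), 6 GB left
drive 5: place d10 (21 GB), 1 GB left
drive 7: place d11 (27 GB), 5 GB left
drive 8: place d12 (18 GB), 14 GB left
drive 9: place d13 (24 GB), 8 GB left
9 drives × 32 GB = 288 GB; used 240 GB; unused 48 GB.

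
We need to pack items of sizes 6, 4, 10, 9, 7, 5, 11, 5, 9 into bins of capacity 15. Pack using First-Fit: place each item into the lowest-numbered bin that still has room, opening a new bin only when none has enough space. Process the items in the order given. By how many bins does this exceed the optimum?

First-Fit: [6,4,5] [10,5] [9] [7] [11] [9] → 6 bins.
Total size 66; any packing needs at least ⌈66/15⌉ = 5 bins.
An optimal packing achieves that bound: [11,4] [10,5] [9,6] [9,5] [7] → 5 bins.
Excess: 6 − 5 = 1.

1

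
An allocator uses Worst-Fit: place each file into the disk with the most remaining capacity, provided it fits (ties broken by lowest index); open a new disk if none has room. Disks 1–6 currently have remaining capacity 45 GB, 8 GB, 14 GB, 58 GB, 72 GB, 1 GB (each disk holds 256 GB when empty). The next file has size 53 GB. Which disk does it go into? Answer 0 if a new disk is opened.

Disks with room: disk 4 (58 GB), disk 5 (72 GB).
Most room is disk 5 with 72 GB free.

5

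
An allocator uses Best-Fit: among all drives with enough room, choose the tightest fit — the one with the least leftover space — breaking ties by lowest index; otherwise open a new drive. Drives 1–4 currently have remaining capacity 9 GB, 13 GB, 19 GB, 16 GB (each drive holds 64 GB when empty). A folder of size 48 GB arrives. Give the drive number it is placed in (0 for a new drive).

0

No drive has ≥ 48 GB free, so a new drive is opened.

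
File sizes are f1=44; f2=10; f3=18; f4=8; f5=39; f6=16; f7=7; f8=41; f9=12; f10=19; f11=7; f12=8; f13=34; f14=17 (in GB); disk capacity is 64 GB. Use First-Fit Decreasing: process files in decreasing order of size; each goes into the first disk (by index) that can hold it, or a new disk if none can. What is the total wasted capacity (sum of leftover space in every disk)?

40

Sorted descending: 44, 41, 39, 34, 19, 18, 17, 16, 12, 10, 8, 8, 7, 7.
Put 44 GB in disk 1; 20 GB remain.
Put 41 GB in disk 2; 23 GB remain.
Put 39 GB in disk 3; 25 GB remain.
Put 34 GB in disk 4; 30 GB remain.
Put 19 GB in disk 1; 1 GB remain.
Put 18 GB in disk 2; 5 GB remain.
Put 17 GB in disk 3; 8 GB remain.
Put 16 GB in disk 4; 14 GB remain.
Put 12 GB in disk 4; 2 GB remain.
Put 10 GB in disk 5; 54 GB remain.
Put 8 GB in disk 3; 0 GB remain.
Put 8 GB in disk 5; 46 GB remain.
Put 7 GB in disk 5; 39 GB remain.
Put 7 GB in disk 5; 32 GB remain.
5 disks × 64 GB = 320 GB; used 280 GB; unused 40 GB.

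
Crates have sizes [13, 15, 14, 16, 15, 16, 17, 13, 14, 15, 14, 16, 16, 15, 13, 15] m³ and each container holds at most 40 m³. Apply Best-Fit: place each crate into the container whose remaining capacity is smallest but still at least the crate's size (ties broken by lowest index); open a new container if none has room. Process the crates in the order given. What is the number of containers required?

container 1: place 13 m³, 27 m³ left
container 1: place 15 m³, 12 m³ left
container 2: place 14 m³, 26 m³ left
container 2: place 16 m³, 10 m³ left
container 3: place 15 m³, 25 m³ left
container 3: place 16 m³, 9 m³ left
container 4: place 17 m³, 23 m³ left
container 4: place 13 m³, 10 m³ left
container 5: place 14 m³, 26 m³ left
container 5: place 15 m³, 11 m³ left
container 6: place 14 m³, 26 m³ left
container 6: place 16 m³, 10 m³ left
container 7: place 16 m³, 24 m³ left
container 7: place 15 m³, 9 m³ left
container 8: place 13 m³, 27 m³ left
container 8: place 15 m³, 12 m³ left
Final containers: [13,15] [14,16] [15,16] [17,13] [14,15] [14,16] [16,15] [13,15].

8 containers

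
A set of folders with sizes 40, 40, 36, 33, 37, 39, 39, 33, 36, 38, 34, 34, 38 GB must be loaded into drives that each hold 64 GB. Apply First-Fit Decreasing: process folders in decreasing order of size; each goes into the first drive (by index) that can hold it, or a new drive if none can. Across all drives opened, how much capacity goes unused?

355

Sorted descending: 40, 40, 39, 39, 38, 38, 37, 36, 36, 34, 34, 33, 33.
Put 40 GB in drive 1; 24 GB remain.
Put 40 GB in drive 2; 24 GB remain.
Put 39 GB in drive 3; 25 GB remain.
Put 39 GB in drive 4; 25 GB remain.
Put 38 GB in drive 5; 26 GB remain.
Put 38 GB in drive 6; 26 GB remain.
Put 37 GB in drive 7; 27 GB remain.
Put 36 GB in drive 8; 28 GB remain.
Put 36 GB in drive 9; 28 GB remain.
Put 34 GB in drive 10; 30 GB remain.
Put 34 GB in drive 11; 30 GB remain.
Put 33 GB in drive 12; 31 GB remain.
Put 33 GB in drive 13; 31 GB remain.
13 drives × 64 GB = 832 GB; used 477 GB; unused 355 GB.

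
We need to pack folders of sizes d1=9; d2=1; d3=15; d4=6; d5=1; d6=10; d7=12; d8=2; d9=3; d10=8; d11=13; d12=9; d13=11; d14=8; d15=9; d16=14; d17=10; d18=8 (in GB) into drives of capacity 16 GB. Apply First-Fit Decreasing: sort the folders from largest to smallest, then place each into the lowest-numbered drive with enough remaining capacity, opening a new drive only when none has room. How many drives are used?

Sorted descending: 15, 14, 13, 12, 11, 10, 10, 9, 9, 9, 8, 8, 8, 6, 3, 2, 1, 1.
drive 1: place 15 GB, 1 GB left
drive 2: place 14 GB, 2 GB left
drive 3: place 13 GB, 3 GB left
drive 4: place 12 GB, 4 GB left
drive 5: place 11 GB, 5 GB left
drive 6: place 10 GB, 6 GB left
drive 7: place 10 GB, 6 GB left
drive 8: place 9 GB, 7 GB left
drive 9: place 9 GB, 7 GB left
drive 10: place 9 GB, 7 GB left
drive 11: place 8 GB, 8 GB left
drive 11: place 8 GB, 0 GB left
drive 12: place 8 GB, 8 GB left
drive 6: place 6 GB, 0 GB left
drive 3: place 3 GB, 0 GB left
drive 2: place 2 GB, 0 GB left
drive 1: place 1 GB, 0 GB left
drive 4: place 1 GB, 3 GB left
Final drives: [15,1] [14,2] [13,3] [12,1] [11] [10,6] [10] [9] [9] [9] [8,8] [8].

12 drives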